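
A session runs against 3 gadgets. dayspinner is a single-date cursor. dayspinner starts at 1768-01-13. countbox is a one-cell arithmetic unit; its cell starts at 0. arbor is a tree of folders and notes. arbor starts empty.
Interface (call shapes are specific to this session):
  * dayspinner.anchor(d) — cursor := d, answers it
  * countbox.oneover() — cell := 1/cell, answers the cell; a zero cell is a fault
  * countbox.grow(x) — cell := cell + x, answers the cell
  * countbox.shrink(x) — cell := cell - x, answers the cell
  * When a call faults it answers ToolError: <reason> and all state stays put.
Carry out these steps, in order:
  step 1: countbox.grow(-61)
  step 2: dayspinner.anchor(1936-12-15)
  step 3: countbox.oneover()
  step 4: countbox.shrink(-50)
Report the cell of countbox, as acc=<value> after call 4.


Answer: acc=3049/61

Derivation:
$ countbox.grow x=-61
= -61
$ dayspinner.anchor d=1936-12-15
= 1936-12-15
$ countbox.oneover
= -1/61
$ countbox.shrink x=-50
= 3049/61


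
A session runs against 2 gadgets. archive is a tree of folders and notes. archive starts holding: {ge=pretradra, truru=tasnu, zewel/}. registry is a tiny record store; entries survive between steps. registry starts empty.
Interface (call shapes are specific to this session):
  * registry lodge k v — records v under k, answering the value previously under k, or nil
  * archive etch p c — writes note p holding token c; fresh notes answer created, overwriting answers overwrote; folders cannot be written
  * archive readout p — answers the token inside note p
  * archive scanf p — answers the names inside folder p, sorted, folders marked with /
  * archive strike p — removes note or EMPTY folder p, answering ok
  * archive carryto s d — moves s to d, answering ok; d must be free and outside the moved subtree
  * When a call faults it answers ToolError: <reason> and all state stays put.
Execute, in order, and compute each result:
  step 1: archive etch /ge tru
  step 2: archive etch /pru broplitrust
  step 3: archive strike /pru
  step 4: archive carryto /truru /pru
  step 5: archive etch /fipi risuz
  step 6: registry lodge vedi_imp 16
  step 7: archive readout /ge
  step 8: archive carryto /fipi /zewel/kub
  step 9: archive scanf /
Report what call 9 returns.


Answer: [ge, pru, zewel/]

Derivation:
% archive etch(p=/ge, c=tru) => overwrote
% archive etch(p=/pru, c=broplitrust) => created
% archive strike(p=/pru) => ok
% archive carryto(s=/truru, d=/pru) => ok
% archive etch(p=/fipi, c=risuz) => created
% registry lodge(k=vedi_imp, v=16) => nil
% archive readout(p=/ge) => tru
% archive carryto(s=/fipi, d=/zewel/kub) => ok
% archive scanf(p=/) => [ge, pru, zewel/]


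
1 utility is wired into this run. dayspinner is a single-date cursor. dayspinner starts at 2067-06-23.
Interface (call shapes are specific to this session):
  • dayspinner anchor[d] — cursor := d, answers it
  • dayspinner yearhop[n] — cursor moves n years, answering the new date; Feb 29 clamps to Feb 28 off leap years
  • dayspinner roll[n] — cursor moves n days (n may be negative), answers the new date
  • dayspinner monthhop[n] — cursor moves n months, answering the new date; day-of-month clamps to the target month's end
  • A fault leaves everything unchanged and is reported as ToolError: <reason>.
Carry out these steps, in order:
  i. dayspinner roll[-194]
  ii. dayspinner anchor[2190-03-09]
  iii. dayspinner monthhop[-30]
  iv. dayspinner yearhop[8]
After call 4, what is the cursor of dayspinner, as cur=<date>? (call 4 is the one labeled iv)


I invoke dayspinner roll passing -194, giving 2066-12-11.
I use dayspinner anchor passing 2190-03-09, — result: 2190-03-09.
I invoke dayspinner monthhop passing -30, yielding 2187-09-09.
Using dayspinner yearhop passing 8, — result: 2195-09-09.

Answer: cur=2195-09-09


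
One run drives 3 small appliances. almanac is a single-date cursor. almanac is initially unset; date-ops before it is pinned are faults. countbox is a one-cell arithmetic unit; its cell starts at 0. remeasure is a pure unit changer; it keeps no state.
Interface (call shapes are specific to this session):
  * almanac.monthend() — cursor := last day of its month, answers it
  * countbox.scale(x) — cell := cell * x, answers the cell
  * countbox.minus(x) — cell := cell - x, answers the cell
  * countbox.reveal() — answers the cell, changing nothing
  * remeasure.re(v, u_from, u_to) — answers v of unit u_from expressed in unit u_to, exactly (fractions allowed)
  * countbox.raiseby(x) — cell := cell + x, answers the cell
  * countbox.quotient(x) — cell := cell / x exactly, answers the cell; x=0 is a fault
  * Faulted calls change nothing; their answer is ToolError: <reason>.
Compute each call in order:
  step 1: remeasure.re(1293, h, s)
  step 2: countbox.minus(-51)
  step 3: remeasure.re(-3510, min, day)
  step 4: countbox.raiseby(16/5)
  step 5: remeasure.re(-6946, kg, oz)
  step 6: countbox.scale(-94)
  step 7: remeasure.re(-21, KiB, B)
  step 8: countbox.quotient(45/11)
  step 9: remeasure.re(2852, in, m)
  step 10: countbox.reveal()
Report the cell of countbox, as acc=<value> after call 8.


·→ remeasure.re(v→1293, u_from→h, u_to→s)
·← 4654800
·→ countbox.minus(x→-51)
·← 51
·→ remeasure.re(v→-3510, u_from→min, u_to→day)
·← -39/16
·→ countbox.raiseby(x→16/5)
·← 271/5
·→ remeasure.re(v→-6946, u_from→kg, u_to→oz)
·← -11113600000000/45359237
·→ countbox.scale(x→-94)
·← -25474/5
·→ remeasure.re(v→-21, u_from→KiB, u_to→B)
·← -21504
·→ countbox.quotient(x→45/11)
·← -280214/225
·→ remeasure.re(v→2852, u_from→in, u_to→m)
·← 90551/1250
·→ countbox.reveal()
·← -280214/225

Answer: acc=-280214/225


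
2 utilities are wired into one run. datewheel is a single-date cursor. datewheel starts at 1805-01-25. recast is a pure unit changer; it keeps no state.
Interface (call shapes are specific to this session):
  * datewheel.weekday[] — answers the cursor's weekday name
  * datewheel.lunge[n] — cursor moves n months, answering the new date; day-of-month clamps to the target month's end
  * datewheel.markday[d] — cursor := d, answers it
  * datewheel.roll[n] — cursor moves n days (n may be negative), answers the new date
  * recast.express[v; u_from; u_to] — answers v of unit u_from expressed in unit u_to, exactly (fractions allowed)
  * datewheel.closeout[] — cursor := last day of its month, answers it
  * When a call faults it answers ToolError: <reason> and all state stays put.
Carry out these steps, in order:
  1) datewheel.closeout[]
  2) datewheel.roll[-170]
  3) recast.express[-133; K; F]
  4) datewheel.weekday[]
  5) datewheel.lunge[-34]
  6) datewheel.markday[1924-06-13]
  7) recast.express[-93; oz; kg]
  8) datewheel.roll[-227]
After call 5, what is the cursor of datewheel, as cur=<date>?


Answer: cur=1801-10-14

Derivation:
% datewheel.closeout
= 1805-01-31
% datewheel.roll n→-170
= 1804-08-14
% recast.express v→-133 u_from→K u_to→F
= -69907/100
% datewheel.weekday
= Tuesday
% datewheel.lunge n→-34
= 1801-10-14
% datewheel.markday d→1924-06-13
= 1924-06-13
% recast.express v→-93 u_from→oz u_to→kg
= -4218409041/1600000000
% datewheel.roll n→-227
= 1923-10-30


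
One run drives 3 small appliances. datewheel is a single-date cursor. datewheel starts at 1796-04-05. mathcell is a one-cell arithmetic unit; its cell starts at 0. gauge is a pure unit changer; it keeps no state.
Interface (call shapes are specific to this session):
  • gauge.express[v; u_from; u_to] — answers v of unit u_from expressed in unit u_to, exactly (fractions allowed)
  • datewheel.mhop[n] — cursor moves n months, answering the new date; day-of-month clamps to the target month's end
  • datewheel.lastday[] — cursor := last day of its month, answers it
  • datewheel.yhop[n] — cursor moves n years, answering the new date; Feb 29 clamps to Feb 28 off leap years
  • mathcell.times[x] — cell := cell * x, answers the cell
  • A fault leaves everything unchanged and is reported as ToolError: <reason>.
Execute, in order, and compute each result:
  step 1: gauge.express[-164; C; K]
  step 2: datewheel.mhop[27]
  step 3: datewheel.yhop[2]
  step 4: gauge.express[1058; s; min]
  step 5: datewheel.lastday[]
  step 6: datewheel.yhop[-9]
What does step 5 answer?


Answer: 1800-07-31

Derivation:
% gauge.express -164 C K
  2183/20
% datewheel.mhop 27
  1798-07-05
% datewheel.yhop 2
  1800-07-05
% gauge.express 1058 s min
  529/30
% datewheel.lastday
  1800-07-31
% datewheel.yhop -9
  1791-07-31


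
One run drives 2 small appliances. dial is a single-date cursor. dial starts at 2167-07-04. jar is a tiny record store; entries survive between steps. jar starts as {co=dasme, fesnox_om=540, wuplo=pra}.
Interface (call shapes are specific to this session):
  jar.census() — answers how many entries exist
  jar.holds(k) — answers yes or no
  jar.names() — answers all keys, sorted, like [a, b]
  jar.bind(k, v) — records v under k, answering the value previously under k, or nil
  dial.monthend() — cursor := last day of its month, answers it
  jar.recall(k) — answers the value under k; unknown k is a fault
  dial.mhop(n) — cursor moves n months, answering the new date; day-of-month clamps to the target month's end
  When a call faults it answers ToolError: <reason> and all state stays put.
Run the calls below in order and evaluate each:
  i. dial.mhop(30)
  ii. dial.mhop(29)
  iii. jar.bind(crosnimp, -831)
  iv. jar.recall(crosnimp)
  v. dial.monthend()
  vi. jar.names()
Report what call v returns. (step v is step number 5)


Answer: 2172-06-30

Derivation:
==> mhop(n='30')
<== 2170-01-04
==> mhop(n='29')
<== 2172-06-04
==> bind(k='crosnimp', v='-831')
<== nil
==> recall(k='crosnimp')
<== -831
==> monthend()
<== 2172-06-30
==> names()
<== [co, crosnimp, fesnox_om, wuplo]


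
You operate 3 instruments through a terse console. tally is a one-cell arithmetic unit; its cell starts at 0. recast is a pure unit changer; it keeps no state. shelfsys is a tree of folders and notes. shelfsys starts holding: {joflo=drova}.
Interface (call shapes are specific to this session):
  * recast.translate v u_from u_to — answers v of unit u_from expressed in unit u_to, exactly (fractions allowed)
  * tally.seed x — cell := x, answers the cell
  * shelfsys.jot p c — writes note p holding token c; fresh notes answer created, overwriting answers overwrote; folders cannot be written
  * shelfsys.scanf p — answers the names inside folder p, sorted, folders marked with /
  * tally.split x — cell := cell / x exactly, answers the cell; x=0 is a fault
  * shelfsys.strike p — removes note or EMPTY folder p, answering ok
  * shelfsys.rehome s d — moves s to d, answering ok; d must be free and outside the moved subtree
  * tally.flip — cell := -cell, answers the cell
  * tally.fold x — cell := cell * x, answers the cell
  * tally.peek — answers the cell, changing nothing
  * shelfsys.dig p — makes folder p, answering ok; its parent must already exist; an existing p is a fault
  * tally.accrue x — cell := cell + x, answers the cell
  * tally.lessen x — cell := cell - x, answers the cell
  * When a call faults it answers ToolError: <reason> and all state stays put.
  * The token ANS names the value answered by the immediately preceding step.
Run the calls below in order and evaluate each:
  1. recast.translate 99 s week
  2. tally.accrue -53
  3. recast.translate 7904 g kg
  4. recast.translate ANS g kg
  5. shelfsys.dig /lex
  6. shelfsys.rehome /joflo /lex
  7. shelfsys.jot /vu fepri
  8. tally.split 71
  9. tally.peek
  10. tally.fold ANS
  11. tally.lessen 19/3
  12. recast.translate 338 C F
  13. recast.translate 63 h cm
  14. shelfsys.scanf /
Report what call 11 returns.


Answer: -87352/15123

Derivation:
Then recast.translate passing 99, s, week, yielding 11/67200.
Calling tally.accrue passing -53: -53.
I try recast.translate passing 7904, g, kg, — result: 988/125.
Using recast.translate passing ANS, g, kg, — result: 247/31250.
Then shelfsys.dig passing /lex, — result: ok.
Next I call shelfsys.rehome passing /joflo, /lex, giving ToolError: exists.
Invoking shelfsys.jot passing /vu, fepri, and get created.
Then tally.split passing 71, which returns -53/71.
Then tally.peek(), and get -53/71.
Next I call tally.fold passing ANS, → 2809/5041.
I call tally.lessen passing 19/3, giving -87352/15123.
Calling recast.translate passing 338, C, F: 3202/5.
Now I run recast.translate passing 63, h, cm, yielding ToolError: incompatible units.
I run shelfsys.scanf passing /, giving [joflo, lex/, vu].


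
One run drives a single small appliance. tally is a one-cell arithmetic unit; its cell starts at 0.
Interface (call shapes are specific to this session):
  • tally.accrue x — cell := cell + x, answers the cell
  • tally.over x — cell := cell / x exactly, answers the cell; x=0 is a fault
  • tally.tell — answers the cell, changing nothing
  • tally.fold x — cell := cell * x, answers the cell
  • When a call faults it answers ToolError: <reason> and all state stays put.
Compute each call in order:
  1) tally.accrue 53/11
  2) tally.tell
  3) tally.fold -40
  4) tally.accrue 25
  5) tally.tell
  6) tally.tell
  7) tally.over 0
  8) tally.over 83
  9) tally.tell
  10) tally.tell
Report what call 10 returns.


// tally.accrue(x: 53/11) => 53/11
// tally.tell() => 53/11
// tally.fold(x: -40) => -2120/11
// tally.accrue(x: 25) => -1845/11
// tally.tell() => -1845/11
// tally.tell() => -1845/11
// tally.over(x: 0) => ToolError: division by zero
// tally.over(x: 83) => -1845/913
// tally.tell() => -1845/913
// tally.tell() => -1845/913

Answer: -1845/913


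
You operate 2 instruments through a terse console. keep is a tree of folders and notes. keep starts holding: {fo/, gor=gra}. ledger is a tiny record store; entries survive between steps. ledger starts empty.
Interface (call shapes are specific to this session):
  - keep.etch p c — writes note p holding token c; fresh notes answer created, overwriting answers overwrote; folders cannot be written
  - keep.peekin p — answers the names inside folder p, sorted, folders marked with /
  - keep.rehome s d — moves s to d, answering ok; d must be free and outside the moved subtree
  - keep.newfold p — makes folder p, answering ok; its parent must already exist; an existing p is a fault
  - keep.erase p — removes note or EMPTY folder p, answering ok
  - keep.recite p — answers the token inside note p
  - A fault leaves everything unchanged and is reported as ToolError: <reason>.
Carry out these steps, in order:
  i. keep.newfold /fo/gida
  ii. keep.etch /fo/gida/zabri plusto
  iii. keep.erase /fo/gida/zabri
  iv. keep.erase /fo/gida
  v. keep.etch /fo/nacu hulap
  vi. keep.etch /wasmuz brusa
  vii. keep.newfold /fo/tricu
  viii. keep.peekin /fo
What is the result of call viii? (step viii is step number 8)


Answer: [nacu, tricu/]

Derivation:
$ newfold p='/fo/gida'
= ok
$ etch p='/fo/gida/zabri' c='plusto'
= created
$ erase p='/fo/gida/zabri'
= ok
$ erase p='/fo/gida'
= ok
$ etch p='/fo/nacu' c='hulap'
= created
$ etch p='/wasmuz' c='brusa'
= created
$ newfold p='/fo/tricu'
= ok
$ peekin p='/fo'
= [nacu, tricu/]


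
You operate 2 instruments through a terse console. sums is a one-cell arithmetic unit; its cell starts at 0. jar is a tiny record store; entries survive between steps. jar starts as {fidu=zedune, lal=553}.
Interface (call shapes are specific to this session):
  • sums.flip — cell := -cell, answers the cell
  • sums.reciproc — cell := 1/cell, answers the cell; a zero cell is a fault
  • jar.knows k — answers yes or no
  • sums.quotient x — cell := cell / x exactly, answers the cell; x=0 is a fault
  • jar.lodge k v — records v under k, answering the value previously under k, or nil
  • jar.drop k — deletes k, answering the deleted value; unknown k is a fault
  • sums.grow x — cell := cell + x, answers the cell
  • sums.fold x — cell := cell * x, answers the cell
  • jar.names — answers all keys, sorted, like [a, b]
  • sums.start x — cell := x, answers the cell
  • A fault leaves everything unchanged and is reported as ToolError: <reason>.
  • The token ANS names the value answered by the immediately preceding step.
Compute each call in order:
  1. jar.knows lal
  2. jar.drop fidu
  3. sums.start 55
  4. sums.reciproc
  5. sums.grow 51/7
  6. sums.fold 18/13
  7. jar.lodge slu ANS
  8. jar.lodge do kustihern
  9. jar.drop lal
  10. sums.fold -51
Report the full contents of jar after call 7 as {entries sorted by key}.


# jar.knows(k=lal) => yes
# jar.drop(k=fidu) => zedune
# sums.start(x=55) => 55
# sums.reciproc() => 1/55
# sums.grow(x=51/7) => 2812/385
# sums.fold(x=18/13) => 50616/5005
# jar.lodge(k=slu, v=ANS) => nil
# jar.lodge(k=do, v=kustihern) => nil
# jar.drop(k=lal) => 553
# sums.fold(x=-51) => -2581416/5005

Answer: {lal=553, slu=50616/5005}


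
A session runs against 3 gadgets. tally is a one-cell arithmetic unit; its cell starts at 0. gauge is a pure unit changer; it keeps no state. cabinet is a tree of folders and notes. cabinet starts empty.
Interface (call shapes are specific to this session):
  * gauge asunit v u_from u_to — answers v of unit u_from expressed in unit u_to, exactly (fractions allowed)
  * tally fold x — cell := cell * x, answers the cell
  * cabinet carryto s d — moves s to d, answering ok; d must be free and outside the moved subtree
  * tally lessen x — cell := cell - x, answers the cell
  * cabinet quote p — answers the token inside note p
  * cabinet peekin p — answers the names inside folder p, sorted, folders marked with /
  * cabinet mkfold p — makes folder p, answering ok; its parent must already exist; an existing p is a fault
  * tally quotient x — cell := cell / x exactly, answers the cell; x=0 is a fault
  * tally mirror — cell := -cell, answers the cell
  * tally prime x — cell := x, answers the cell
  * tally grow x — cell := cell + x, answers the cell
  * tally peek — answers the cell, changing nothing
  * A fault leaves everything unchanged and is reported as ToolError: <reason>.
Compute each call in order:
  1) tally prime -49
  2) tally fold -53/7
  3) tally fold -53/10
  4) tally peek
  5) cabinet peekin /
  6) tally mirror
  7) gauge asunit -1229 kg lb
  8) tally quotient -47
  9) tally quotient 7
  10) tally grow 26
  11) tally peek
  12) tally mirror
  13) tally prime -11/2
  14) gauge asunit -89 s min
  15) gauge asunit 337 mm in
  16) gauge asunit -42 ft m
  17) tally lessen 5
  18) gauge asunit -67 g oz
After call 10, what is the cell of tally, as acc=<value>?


Act: tally prime[-49]
Obs: -49
Act: tally fold[-53/7]
Obs: 371
Act: tally fold[-53/10]
Obs: -19663/10
Act: tally peek[]
Obs: -19663/10
Act: cabinet peekin[/]
Obs: []
Act: tally mirror[]
Obs: 19663/10
Act: gauge asunit[-1229; kg; lb]
Obs: -122900000000/45359237
Act: tally quotient[-47]
Obs: -19663/470
Act: tally quotient[7]
Obs: -2809/470
Act: tally grow[26]
Obs: 9411/470
Act: tally peek[]
Obs: 9411/470
Act: tally mirror[]
Obs: -9411/470
Act: tally prime[-11/2]
Obs: -11/2
Act: gauge asunit[-89; s; min]
Obs: -89/60
Act: gauge asunit[337; mm; in]
Obs: 1685/127
Act: gauge asunit[-42; ft; m]
Obs: -8001/625
Act: tally lessen[5]
Obs: -21/2
Act: gauge asunit[-67; g; oz]
Obs: -107200000/45359237

Answer: acc=9411/470


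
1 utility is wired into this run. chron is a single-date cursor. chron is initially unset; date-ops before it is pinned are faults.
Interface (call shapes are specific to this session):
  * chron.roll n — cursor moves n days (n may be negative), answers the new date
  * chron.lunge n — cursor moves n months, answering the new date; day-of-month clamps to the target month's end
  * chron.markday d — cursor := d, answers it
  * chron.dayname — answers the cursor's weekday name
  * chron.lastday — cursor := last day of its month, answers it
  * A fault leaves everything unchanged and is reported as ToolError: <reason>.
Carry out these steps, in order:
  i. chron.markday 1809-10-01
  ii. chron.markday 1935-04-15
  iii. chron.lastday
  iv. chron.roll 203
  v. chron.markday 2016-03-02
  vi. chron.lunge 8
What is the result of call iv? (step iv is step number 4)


Answer: 1935-11-19

Derivation:
Do: markday[1809-10-01]
See: 1809-10-01
Do: markday[1935-04-15]
See: 1935-04-15
Do: lastday[]
See: 1935-04-30
Do: roll[203]
See: 1935-11-19
Do: markday[2016-03-02]
See: 2016-03-02
Do: lunge[8]
See: 2016-11-02


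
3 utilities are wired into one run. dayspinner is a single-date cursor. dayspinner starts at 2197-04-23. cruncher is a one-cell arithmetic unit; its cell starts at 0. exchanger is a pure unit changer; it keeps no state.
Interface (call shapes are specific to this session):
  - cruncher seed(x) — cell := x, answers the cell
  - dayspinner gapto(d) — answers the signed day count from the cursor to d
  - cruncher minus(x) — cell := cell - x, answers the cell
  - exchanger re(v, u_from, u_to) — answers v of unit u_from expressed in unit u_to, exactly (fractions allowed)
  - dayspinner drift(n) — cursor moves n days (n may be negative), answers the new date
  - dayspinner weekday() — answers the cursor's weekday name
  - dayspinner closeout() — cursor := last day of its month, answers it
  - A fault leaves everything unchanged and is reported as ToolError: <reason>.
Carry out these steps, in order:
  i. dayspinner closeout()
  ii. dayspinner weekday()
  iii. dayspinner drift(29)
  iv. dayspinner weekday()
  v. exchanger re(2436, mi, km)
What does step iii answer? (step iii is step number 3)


Answer: 2197-05-29

Derivation:
CALL dayspinner closeout[]
RET  2197-04-30
CALL dayspinner weekday[]
RET  Sunday
CALL dayspinner drift[n=29]
RET  2197-05-29
CALL dayspinner weekday[]
RET  Monday
CALL exchanger re[v=2436; u_from=mi; u_to=km]
RET  61255656/15625


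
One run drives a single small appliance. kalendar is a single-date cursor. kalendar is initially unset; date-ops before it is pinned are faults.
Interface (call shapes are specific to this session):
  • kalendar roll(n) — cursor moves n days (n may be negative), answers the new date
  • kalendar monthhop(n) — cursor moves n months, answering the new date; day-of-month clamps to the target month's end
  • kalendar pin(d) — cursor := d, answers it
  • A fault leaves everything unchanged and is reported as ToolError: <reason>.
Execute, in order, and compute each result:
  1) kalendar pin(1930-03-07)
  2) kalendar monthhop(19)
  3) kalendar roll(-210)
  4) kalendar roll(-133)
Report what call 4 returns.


>>> kalendar pin d='1930-03-07'
= 1930-03-07
>>> kalendar monthhop n='19'
= 1931-10-07
>>> kalendar roll n='-210'
= 1931-03-11
>>> kalendar roll n='-133'
= 1930-10-29

Answer: 1930-10-29


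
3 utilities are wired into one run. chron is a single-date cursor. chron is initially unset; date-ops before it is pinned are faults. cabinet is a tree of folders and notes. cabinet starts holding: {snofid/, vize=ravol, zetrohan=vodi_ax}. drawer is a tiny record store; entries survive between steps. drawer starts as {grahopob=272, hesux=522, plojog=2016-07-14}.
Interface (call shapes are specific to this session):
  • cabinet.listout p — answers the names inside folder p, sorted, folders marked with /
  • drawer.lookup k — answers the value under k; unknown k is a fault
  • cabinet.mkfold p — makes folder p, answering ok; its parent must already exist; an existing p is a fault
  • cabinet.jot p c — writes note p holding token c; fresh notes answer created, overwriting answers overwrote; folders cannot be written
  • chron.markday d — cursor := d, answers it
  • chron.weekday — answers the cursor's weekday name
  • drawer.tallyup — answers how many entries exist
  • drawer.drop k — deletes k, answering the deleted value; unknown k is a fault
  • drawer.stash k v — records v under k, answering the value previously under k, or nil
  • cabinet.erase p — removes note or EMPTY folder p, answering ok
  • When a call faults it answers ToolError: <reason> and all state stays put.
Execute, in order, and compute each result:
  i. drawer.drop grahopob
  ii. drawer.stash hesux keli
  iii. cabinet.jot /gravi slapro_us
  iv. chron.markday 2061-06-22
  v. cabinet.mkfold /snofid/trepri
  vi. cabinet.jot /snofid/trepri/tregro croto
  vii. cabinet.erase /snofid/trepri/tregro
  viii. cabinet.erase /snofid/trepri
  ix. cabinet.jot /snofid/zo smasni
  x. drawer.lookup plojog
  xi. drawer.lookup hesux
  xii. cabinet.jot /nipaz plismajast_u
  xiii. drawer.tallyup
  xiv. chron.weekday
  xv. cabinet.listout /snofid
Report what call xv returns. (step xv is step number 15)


·→ drop(k=grahopob)
·← 272
·→ stash(k=hesux, v=keli)
·← 522
·→ jot(p=/gravi, c=slapro_us)
·← created
·→ markday(d=2061-06-22)
·← 2061-06-22
·→ mkfold(p=/snofid/trepri)
·← ok
·→ jot(p=/snofid/trepri/tregro, c=croto)
·← created
·→ erase(p=/snofid/trepri/tregro)
·← ok
·→ erase(p=/snofid/trepri)
·← ok
·→ jot(p=/snofid/zo, c=smasni)
·← created
·→ lookup(k=plojog)
·← 2016-07-14
·→ lookup(k=hesux)
·← keli
·→ jot(p=/nipaz, c=plismajast_u)
·← created
·→ tallyup()
·← 2
·→ weekday()
·← Wednesday
·→ listout(p=/snofid)
·← [zo]

Answer: [zo]


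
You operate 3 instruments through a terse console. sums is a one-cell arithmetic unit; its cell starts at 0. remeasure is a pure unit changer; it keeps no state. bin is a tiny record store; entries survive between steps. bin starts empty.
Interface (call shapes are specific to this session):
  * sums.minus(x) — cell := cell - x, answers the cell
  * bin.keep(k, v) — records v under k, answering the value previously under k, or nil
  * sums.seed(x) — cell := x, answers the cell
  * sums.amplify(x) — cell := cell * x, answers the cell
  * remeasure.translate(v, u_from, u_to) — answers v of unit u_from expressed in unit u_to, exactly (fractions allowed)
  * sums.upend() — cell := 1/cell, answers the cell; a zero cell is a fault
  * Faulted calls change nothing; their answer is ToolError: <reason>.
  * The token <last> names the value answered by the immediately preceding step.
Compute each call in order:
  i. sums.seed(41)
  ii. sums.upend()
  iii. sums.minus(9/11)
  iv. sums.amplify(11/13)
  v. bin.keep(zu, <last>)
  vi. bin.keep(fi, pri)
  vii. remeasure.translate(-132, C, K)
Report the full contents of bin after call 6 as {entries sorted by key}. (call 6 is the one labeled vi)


-- 1. seed(x=41) => 41
-- 2. upend() => 1/41
-- 3. minus(x=9/11) => -358/451
-- 4. amplify(x=11/13) => -358/533
-- 5. keep(k=zu, v=<last>) => nil
-- 6. keep(k=fi, v=pri) => nil
-- 7. translate(v=-132, u_from=C, u_to=K) => 2823/20

Answer: {fi=pri, zu=-358/533}


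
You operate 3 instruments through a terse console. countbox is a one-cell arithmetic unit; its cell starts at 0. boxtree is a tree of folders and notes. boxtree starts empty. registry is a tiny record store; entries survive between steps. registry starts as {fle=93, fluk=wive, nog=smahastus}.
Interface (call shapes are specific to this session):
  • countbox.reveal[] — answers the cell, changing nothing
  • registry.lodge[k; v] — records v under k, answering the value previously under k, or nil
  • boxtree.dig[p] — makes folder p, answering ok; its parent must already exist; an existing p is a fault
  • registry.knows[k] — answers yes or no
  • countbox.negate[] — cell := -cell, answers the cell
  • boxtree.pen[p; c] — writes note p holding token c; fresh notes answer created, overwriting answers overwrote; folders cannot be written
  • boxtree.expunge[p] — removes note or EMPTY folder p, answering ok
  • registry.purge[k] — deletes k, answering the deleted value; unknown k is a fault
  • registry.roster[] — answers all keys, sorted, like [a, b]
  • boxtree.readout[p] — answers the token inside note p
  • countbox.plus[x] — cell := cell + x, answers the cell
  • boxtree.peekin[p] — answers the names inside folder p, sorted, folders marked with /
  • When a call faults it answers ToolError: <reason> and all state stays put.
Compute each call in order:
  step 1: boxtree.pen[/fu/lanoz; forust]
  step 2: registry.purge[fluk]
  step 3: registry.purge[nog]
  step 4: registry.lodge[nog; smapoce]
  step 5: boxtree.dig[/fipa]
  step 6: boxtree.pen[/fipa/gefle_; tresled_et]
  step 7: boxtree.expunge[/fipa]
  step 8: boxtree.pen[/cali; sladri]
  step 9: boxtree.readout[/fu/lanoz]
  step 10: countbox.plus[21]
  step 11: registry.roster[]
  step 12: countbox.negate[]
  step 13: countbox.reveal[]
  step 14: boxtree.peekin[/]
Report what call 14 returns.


Answer: [cali, fipa/]

Derivation:
;; 1. boxtree.pen(p: /fu/lanoz, c: forust) -> ToolError: no parent
;; 2. registry.purge(k: fluk) -> wive
;; 3. registry.purge(k: nog) -> smahastus
;; 4. registry.lodge(k: nog, v: smapoce) -> nil
;; 5. boxtree.dig(p: /fipa) -> ok
;; 6. boxtree.pen(p: /fipa/gefle_, c: tresled_et) -> created
;; 7. boxtree.expunge(p: /fipa) -> ToolError: not empty
;; 8. boxtree.pen(p: /cali, c: sladri) -> created
;; 9. boxtree.readout(p: /fu/lanoz) -> ToolError: not found
;; 10. countbox.plus(x: 21) -> 21
;; 11. registry.roster() -> [fle, nog]
;; 12. countbox.negate() -> -21
;; 13. countbox.reveal() -> -21
;; 14. boxtree.peekin(p: /) -> [cali, fipa/]


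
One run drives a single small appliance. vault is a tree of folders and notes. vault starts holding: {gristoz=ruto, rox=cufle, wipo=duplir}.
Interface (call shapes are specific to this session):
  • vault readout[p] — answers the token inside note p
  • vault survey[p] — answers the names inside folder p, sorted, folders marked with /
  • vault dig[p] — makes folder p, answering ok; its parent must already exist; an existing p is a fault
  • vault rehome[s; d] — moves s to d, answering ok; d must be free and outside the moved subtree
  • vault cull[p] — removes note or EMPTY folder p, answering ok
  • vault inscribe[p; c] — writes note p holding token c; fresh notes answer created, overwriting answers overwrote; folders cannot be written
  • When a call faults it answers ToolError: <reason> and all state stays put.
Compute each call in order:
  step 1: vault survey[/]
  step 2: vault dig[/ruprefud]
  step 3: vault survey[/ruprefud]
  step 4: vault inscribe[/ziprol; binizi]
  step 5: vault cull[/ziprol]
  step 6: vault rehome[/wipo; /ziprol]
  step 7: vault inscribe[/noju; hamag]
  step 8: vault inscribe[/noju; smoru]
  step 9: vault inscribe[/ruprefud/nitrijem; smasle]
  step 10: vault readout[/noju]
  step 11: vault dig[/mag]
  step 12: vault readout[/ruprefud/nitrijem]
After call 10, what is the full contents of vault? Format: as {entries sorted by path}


Answer: {gristoz=ruto, noju=smoru, rox=cufle, ruprefud/, ruprefud/nitrijem=smasle, ziprol=duplir}

Derivation:
==> vault survey(p: /)
<== [gristoz, rox, wipo]
==> vault dig(p: /ruprefud)
<== ok
==> vault survey(p: /ruprefud)
<== []
==> vault inscribe(p: /ziprol, c: binizi)
<== created
==> vault cull(p: /ziprol)
<== ok
==> vault rehome(s: /wipo, d: /ziprol)
<== ok
==> vault inscribe(p: /noju, c: hamag)
<== created
==> vault inscribe(p: /noju, c: smoru)
<== overwrote
==> vault inscribe(p: /ruprefud/nitrijem, c: smasle)
<== created
==> vault readout(p: /noju)
<== smoru
==> vault dig(p: /mag)
<== ok
==> vault readout(p: /ruprefud/nitrijem)
<== smasle


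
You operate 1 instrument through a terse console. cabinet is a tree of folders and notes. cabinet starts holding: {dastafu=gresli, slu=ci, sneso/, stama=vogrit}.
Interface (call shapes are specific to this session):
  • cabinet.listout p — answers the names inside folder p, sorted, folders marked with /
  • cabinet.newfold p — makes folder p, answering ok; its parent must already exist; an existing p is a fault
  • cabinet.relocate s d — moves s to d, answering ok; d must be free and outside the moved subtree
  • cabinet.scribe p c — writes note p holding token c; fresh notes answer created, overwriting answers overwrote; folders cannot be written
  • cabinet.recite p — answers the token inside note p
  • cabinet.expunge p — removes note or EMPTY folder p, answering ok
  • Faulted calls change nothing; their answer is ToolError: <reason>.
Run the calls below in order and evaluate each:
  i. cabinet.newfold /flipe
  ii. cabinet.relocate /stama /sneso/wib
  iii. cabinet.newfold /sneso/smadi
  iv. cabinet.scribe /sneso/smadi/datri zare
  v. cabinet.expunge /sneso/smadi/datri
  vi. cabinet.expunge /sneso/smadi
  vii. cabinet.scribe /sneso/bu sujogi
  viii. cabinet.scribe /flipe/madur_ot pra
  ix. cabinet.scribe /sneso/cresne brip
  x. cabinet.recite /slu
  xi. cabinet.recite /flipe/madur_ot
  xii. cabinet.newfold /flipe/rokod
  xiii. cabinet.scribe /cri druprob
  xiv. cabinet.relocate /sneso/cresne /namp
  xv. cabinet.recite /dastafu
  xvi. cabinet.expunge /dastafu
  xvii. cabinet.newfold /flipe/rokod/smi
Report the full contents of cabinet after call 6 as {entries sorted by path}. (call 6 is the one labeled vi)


Invoking newfold passing p=/flipe, — result: ok.
I use relocate passing s=/stama, d=/sneso/wib: ok.
Then newfold passing p=/sneso/smadi, → ok.
I use scribe passing p=/sneso/smadi/datri, c=zare, — result: created.
I run expunge passing p=/sneso/smadi/datri, yielding ok.
I use expunge passing p=/sneso/smadi, and see ok.
Next I call scribe passing p=/sneso/bu, c=sujogi, and see created.
Then scribe passing p=/flipe/madur_ot, c=pra, and see created.
I try scribe passing p=/sneso/cresne, c=brip, which returns created.
I call recite passing p=/slu, and get ci.
Calling recite passing p=/flipe/madur_ot: pra.
Using newfold passing p=/flipe/rokod, and get ok.
Calling scribe passing p=/cri, c=druprob, and get created.
Using relocate passing s=/sneso/cresne, d=/namp, giving ok.
Invoking recite passing p=/dastafu, and get gresli.
I invoke expunge passing p=/dastafu, giving ok.
Using newfold passing p=/flipe/rokod/smi, and get ok.

Answer: {dastafu=gresli, flipe/, slu=ci, sneso/, sneso/wib=vogrit}


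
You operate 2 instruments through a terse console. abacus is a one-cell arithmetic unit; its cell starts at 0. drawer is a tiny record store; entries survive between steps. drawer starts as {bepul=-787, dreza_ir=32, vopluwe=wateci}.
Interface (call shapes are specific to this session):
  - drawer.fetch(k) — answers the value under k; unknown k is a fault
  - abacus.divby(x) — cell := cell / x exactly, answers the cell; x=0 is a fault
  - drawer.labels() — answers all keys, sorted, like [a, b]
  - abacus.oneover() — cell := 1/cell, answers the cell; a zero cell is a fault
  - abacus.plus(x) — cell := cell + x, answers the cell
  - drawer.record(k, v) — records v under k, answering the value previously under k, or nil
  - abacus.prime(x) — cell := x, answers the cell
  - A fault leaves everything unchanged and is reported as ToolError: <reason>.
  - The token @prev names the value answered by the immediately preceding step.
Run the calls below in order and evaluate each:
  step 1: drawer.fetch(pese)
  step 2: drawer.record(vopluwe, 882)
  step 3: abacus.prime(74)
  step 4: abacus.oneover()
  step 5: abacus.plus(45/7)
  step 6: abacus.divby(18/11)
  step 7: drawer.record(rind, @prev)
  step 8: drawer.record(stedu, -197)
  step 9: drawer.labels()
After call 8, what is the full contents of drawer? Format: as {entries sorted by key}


Act: drawer.fetch[pese]
Obs: ToolError: no such key pese
Act: drawer.record[vopluwe; 882]
Obs: wateci
Act: abacus.prime[74]
Obs: 74
Act: abacus.oneover[]
Obs: 1/74
Act: abacus.plus[45/7]
Obs: 3337/518
Act: abacus.divby[18/11]
Obs: 36707/9324
Act: drawer.record[rind; @prev]
Obs: nil
Act: drawer.record[stedu; -197]
Obs: nil
Act: drawer.labels[]
Obs: [bepul, dreza_ir, rind, stedu, vopluwe]

Answer: {bepul=-787, dreza_ir=32, rind=36707/9324, stedu=-197, vopluwe=882}


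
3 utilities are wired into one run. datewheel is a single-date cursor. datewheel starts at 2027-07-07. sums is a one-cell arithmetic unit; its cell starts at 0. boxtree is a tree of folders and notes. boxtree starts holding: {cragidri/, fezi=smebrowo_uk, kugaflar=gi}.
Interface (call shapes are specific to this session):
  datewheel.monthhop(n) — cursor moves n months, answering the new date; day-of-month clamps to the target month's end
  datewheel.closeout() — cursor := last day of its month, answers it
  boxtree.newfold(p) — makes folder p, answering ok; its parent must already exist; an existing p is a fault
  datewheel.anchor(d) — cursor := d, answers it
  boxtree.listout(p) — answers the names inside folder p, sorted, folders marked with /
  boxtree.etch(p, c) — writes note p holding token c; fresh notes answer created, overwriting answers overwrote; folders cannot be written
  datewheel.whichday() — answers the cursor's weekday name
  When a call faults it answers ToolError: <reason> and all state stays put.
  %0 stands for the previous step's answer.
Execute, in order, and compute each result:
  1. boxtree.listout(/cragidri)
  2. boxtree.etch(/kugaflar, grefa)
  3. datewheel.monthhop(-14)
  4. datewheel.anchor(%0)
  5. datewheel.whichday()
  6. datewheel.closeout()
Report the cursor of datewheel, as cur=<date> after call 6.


Using boxtree.listout passing p='/cragidri', which returns [].
Invoking boxtree.etch passing p='/kugaflar', c='grefa', which returns overwrote.
I run datewheel.monthhop passing n='-14': 2026-05-07.
I invoke datewheel.anchor passing d='%0': 2026-05-07.
Then datewheel.whichday(), which returns Thursday.
Invoking datewheel.closeout(): 2026-05-31.

Answer: cur=2026-05-31


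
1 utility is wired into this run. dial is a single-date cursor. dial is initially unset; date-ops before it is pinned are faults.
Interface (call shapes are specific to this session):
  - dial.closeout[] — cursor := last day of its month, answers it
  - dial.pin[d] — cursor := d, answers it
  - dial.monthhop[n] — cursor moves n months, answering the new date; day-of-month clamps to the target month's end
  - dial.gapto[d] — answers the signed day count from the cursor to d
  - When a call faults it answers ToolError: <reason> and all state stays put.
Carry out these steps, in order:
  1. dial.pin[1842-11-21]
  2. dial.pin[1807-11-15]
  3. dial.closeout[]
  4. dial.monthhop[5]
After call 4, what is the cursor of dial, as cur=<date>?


$ dial.pin d='1842-11-21'
:: 1842-11-21
$ dial.pin d='1807-11-15'
:: 1807-11-15
$ dial.closeout
:: 1807-11-30
$ dial.monthhop n='5'
:: 1808-04-30

Answer: cur=1808-04-30


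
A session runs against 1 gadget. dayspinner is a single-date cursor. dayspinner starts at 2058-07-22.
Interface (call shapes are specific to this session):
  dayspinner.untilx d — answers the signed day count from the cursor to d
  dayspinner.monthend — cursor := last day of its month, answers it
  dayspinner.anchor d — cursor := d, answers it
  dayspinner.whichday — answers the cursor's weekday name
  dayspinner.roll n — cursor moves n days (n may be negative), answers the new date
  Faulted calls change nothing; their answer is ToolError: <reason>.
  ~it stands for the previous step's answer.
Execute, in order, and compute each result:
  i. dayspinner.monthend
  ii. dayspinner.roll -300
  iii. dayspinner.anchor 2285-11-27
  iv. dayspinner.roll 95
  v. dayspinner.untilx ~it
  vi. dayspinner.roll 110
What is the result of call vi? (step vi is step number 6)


Now I run dayspinner.monthend, and observe 2058-07-31.
I run dayspinner.roll passing -300, → 2057-10-04.
Then dayspinner.anchor passing 2285-11-27, and see 2285-11-27.
I use dayspinner.roll passing 95: 2286-03-02.
Calling dayspinner.untilx passing ~it, and observe 0.
Now I run dayspinner.roll passing 110, yielding 2286-06-20.

Answer: 2286-06-20


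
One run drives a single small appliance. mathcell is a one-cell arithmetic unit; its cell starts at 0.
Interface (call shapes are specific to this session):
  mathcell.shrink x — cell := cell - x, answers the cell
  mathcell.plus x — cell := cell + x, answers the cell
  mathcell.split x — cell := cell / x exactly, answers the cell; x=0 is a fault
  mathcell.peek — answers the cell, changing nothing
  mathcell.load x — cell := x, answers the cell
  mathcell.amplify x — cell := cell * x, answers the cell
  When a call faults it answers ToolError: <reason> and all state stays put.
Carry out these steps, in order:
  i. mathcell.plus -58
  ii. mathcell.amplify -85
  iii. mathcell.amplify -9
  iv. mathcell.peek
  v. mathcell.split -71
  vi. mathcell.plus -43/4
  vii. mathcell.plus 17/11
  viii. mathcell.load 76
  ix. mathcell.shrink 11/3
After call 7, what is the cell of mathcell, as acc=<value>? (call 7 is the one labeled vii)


>> plus(x=-58)
<< -58
>> amplify(x=-85)
<< 4930
>> amplify(x=-9)
<< -44370
>> peek()
<< -44370
>> split(x=-71)
<< 44370/71
>> plus(x=-43/4)
<< 174427/284
>> plus(x=17/11)
<< 1923525/3124
>> load(x=76)
<< 76
>> shrink(x=11/3)
<< 217/3

Answer: acc=1923525/3124
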